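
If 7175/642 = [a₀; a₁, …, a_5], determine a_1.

5

Run the Euclidean algorithm, recording each quotient:
7175 = 11·642 + 113, so a_0 = 11
642 = 5·113 + 77, so a_1 = 5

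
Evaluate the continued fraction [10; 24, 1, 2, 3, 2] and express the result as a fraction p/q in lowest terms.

5703/568

Start with 2.
3 + 1/(2/1) = 3 + 1/2 = 7/2
2 + 1/(7/2) = 2 + 2/7 = 16/7
1 + 1/(16/7) = 1 + 7/16 = 23/16
24 + 1/(23/16) = 24 + 16/23 = 568/23
10 + 1/(568/23) = 10 + 23/568 = 5703/568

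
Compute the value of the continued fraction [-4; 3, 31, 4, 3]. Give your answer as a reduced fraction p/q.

-4518/1231

Compute successive convergents:
a_0 = -4: -4/1
a_1 = 3: -11/3
a_2 = 31: -345/94
a_3 = 4: -1391/379
a_4 = 3: -4518/1231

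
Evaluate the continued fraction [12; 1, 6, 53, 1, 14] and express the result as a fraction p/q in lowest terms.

a_0 = 12: 12/1
a_1 = 1: 13/1
a_2 = 6: 90/7
a_3 = 53: 4783/372
a_4 = 1: 4873/379
a_5 = 14: 73005/5678

73005/5678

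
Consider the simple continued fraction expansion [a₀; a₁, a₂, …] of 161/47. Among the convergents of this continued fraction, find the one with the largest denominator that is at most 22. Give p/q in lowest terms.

a_0 = 3: 3/1  (≤ bound)
a_1 = 2: 7/2  (≤ bound)
a_2 = 2: 17/5  (≤ bound)
a_3 = 1: 24/7  (≤ bound)
a_4 = 6: 161/47  (> 22, stop)

24/7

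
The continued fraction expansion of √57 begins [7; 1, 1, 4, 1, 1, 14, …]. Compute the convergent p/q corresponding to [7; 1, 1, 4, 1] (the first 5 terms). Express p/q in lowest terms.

83/11

Start with 1.
4 + 1/(1/1) = 4 + 1/1 = 5/1
1 + 1/(5/1) = 1 + 1/5 = 6/5
1 + 1/(6/5) = 1 + 5/6 = 11/6
7 + 1/(11/6) = 7 + 6/11 = 83/11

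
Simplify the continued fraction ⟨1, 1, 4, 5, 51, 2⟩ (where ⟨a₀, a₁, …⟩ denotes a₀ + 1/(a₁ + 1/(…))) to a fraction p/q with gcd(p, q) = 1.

4859/2688

a_0 = 1: 1/1
a_1 = 1: 2/1
a_2 = 4: 9/5
a_3 = 5: 47/26
a_4 = 51: 2406/1331
a_5 = 2: 4859/2688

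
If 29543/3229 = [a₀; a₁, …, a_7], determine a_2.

Repeatedly divide and take the remainder:
⌊29543/3229⌋ = 9, remainder 482
⌊3229/482⌋ = 6, remainder 337
⌊482/337⌋ = 1, remainder 145

1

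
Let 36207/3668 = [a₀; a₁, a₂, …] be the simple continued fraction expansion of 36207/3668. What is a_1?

1

36207 = 9·3668 + 3195, so a_0 = 9
3668 = 1·3195 + 473, so a_1 = 1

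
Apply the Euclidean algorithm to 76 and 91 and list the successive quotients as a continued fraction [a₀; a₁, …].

[0; 1, 5, 15]

76 ÷ 91 → quotient 0, remainder 76
91 ÷ 76 → quotient 1, remainder 15
76 ÷ 15 → quotient 5, remainder 1
15 ÷ 1 → quotient 15, remainder 0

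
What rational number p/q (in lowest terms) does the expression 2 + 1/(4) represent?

a_0 = 2: 2/1
a_1 = 4: 9/4

9/4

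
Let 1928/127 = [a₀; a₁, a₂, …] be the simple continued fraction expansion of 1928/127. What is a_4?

11

1928 = 15·127 + 23, so a_0 = 15
127 = 5·23 + 12, so a_1 = 5
23 = 1·12 + 11, so a_2 = 1
12 = 1·11 + 1, so a_3 = 1
11 = 11·1 + 0, so a_4 = 11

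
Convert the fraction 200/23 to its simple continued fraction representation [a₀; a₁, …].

⌊200/23⌋ = 8, remainder 16
⌊23/16⌋ = 1, remainder 7
⌊16/7⌋ = 2, remainder 2
⌊7/2⌋ = 3, remainder 1
⌊2/1⌋ = 2, remainder 0

[8; 1, 2, 3, 2]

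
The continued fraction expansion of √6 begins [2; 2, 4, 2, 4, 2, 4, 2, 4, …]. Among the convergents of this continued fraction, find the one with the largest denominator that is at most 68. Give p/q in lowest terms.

a_0 = 2: 2/1  (≤ bound)
a_1 = 2: 5/2  (≤ bound)
a_2 = 4: 22/9  (≤ bound)
a_3 = 2: 49/20  (≤ bound)
a_4 = 4: 218/89  (> 68, stop)

49/20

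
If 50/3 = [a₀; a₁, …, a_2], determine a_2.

2

Run the Euclidean algorithm, recording each quotient:
⌊50/3⌋ = 16, remainder 2
⌊3/2⌋ = 1, remainder 1
⌊2/1⌋ = 2, remainder 0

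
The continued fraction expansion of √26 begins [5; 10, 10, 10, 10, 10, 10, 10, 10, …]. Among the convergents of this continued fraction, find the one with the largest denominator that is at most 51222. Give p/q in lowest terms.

a_0 = 5: 5/1  (≤ bound)
a_1 = 10: 51/10  (≤ bound)
a_2 = 10: 515/101  (≤ bound)
a_3 = 10: 5201/1020  (≤ bound)
a_4 = 10: 52525/10301  (≤ bound)
a_5 = 10: 530451/104030  (> 51222, stop)

52525/10301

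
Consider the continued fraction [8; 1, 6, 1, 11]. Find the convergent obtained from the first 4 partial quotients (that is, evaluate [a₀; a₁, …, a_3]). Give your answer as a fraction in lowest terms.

Start with 1.
6 + 1/(1/1) = 6 + 1/1 = 7/1
1 + 1/(7/1) = 1 + 1/7 = 8/7
8 + 1/(8/7) = 8 + 7/8 = 71/8

71/8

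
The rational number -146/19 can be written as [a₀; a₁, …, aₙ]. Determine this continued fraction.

[-8; 3, 6]

Repeatedly divide and take the remainder:
⌊-146/19⌋ = -8, remainder 6
⌊19/6⌋ = 3, remainder 1
⌊6/1⌋ = 6, remainder 0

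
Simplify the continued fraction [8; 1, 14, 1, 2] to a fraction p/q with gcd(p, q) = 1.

Start with 2.
1 + 1/(2/1) = 1 + 1/2 = 3/2
14 + 1/(3/2) = 14 + 2/3 = 44/3
1 + 1/(44/3) = 1 + 3/44 = 47/44
8 + 1/(47/44) = 8 + 44/47 = 420/47

420/47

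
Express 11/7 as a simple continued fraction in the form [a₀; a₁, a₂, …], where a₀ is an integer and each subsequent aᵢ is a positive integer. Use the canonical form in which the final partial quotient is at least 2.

⌊11/7⌋ = 1, remainder 4
⌊7/4⌋ = 1, remainder 3
⌊4/3⌋ = 1, remainder 1
⌊3/1⌋ = 3, remainder 0

[1; 1, 1, 3]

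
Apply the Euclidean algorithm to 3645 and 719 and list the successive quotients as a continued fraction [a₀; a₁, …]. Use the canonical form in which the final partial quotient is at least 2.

[5; 14, 2, 1, 1, 1, 2, 2]

⌊3645/719⌋ = 5, remainder 50
⌊719/50⌋ = 14, remainder 19
⌊50/19⌋ = 2, remainder 12
⌊19/12⌋ = 1, remainder 7
⌊12/7⌋ = 1, remainder 5
⌊7/5⌋ = 1, remainder 2
⌊5/2⌋ = 2, remainder 1
⌊2/1⌋ = 2, remainder 0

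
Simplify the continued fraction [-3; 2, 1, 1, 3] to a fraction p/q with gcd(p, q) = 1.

-47/18

Starting at the tail and folding back:
Start with 3.
1 + 1/(3/1) = 1 + 1/3 = 4/3
1 + 1/(4/3) = 1 + 3/4 = 7/4
2 + 1/(7/4) = 2 + 4/7 = 18/7
-3 + 1/(18/7) = -3 + 7/18 = -47/18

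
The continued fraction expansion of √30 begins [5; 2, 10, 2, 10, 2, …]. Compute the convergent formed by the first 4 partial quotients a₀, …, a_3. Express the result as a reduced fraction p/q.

Start with 2.
10 + 1/(2/1) = 10 + 1/2 = 21/2
2 + 1/(21/2) = 2 + 2/21 = 44/21
5 + 1/(44/21) = 5 + 21/44 = 241/44

241/44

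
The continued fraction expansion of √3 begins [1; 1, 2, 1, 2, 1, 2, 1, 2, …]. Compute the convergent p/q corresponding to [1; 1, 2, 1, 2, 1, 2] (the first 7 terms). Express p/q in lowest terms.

Start with 2.
1 + 1/(2/1) = 1 + 1/2 = 3/2
2 + 1/(3/2) = 2 + 2/3 = 8/3
1 + 1/(8/3) = 1 + 3/8 = 11/8
2 + 1/(11/8) = 2 + 8/11 = 30/11
1 + 1/(30/11) = 1 + 11/30 = 41/30
1 + 1/(41/30) = 1 + 30/41 = 71/41

71/41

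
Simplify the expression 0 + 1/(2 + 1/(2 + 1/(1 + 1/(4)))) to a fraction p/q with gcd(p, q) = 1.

14/33

Start with 4.
1 + 1/(4/1) = 1 + 1/4 = 5/4
2 + 1/(5/4) = 2 + 4/5 = 14/5
2 + 1/(14/5) = 2 + 5/14 = 33/14
0 + 1/(33/14) = 0 + 14/33 = 14/33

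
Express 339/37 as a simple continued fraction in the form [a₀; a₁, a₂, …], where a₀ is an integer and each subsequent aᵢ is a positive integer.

339 = 9·37 + 6, so a_0 = 9
37 = 6·6 + 1, so a_1 = 6
6 = 6·1 + 0, so a_2 = 6

[9; 6, 6]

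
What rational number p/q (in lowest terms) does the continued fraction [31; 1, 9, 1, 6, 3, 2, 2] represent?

42980/1347

Work from the innermost term outward:
Start with 2.
2 + 1/(2/1) = 2 + 1/2 = 5/2
3 + 1/(5/2) = 3 + 2/5 = 17/5
6 + 1/(17/5) = 6 + 5/17 = 107/17
1 + 1/(107/17) = 1 + 17/107 = 124/107
9 + 1/(124/107) = 9 + 107/124 = 1223/124
1 + 1/(1223/124) = 1 + 124/1223 = 1347/1223
31 + 1/(1347/1223) = 31 + 1223/1347 = 42980/1347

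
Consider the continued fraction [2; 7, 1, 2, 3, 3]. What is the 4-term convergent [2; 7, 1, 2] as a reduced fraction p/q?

49/23

Compute successive convergents:
a_0 = 2: 2/1
a_1 = 7: 15/7
a_2 = 1: 17/8
a_3 = 2: 49/23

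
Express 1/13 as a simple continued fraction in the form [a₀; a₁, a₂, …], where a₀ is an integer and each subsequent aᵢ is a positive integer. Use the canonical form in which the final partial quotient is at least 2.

1 = 0·13 + 1, so a_0 = 0
13 = 13·1 + 0, so a_1 = 13

[0; 13]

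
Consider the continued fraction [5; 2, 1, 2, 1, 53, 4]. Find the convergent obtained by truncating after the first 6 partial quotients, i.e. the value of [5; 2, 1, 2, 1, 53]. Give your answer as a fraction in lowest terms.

3170/591

Start with 53.
1 + 1/(53/1) = 1 + 1/53 = 54/53
2 + 1/(54/53) = 2 + 53/54 = 161/54
1 + 1/(161/54) = 1 + 54/161 = 215/161
2 + 1/(215/161) = 2 + 161/215 = 591/215
5 + 1/(591/215) = 5 + 215/591 = 3170/591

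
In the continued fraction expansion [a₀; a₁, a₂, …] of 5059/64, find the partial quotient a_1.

21

5059 = 79·64 + 3, so a_0 = 79
64 = 21·3 + 1, so a_1 = 21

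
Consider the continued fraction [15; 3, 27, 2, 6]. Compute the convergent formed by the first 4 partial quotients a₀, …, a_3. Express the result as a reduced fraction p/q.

2560/167

Start with 2.
27 + 1/(2/1) = 27 + 1/2 = 55/2
3 + 1/(55/2) = 3 + 2/55 = 167/55
15 + 1/(167/55) = 15 + 55/167 = 2560/167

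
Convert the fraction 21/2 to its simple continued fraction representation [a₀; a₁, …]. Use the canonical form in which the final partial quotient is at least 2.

Repeatedly divide and take the remainder:
21 ÷ 2 → quotient 10, remainder 1
2 ÷ 1 → quotient 2, remainder 0

[10; 2]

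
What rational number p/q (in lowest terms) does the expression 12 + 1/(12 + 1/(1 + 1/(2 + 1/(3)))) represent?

Starting at the tail and folding back:
Start with 3.
2 + 1/(3/1) = 2 + 1/3 = 7/3
1 + 1/(7/3) = 1 + 3/7 = 10/7
12 + 1/(10/7) = 12 + 7/10 = 127/10
12 + 1/(127/10) = 12 + 10/127 = 1534/127

1534/127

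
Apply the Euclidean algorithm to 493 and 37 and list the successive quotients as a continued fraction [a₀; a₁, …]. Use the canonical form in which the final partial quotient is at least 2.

[13; 3, 12]

⌊493/37⌋ = 13, remainder 12
⌊37/12⌋ = 3, remainder 1
⌊12/1⌋ = 12, remainder 0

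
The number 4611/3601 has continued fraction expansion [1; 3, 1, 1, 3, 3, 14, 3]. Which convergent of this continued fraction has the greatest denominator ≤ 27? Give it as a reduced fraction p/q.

32/25

List convergents until the denominator exceeds the bound:
a_0 = 1: 1/1  (≤ bound)
a_1 = 3: 4/3  (≤ bound)
a_2 = 1: 5/4  (≤ bound)
a_3 = 1: 9/7  (≤ bound)
a_4 = 3: 32/25  (≤ bound)
a_5 = 3: 105/82  (> 27, stop)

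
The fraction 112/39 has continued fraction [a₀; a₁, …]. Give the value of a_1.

1

112 = 2·39 + 34, so a_0 = 2
39 = 1·34 + 5, so a_1 = 1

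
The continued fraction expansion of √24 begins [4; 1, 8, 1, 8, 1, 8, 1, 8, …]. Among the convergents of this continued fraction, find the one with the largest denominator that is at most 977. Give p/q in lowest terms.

List convergents until the denominator exceeds the bound:
a_0 = 4: 4/1  (≤ bound)
a_1 = 1: 5/1  (≤ bound)
a_2 = 8: 44/9  (≤ bound)
a_3 = 1: 49/10  (≤ bound)
a_4 = 8: 436/89  (≤ bound)
a_5 = 1: 485/99  (≤ bound)
a_6 = 8: 4316/881  (≤ bound)
a_7 = 1: 4801/980  (> 977, stop)

4316/881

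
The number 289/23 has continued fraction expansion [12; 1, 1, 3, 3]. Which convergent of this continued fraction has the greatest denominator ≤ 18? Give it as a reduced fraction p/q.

List convergents until the denominator exceeds the bound:
a_0 = 12: 12/1  (≤ bound)
a_1 = 1: 13/1  (≤ bound)
a_2 = 1: 25/2  (≤ bound)
a_3 = 3: 88/7  (≤ bound)
a_4 = 3: 289/23  (> 18, stop)

88/7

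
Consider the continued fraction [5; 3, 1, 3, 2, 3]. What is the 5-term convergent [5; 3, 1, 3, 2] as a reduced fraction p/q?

179/34

a_0 = 5: 5/1
a_1 = 3: 16/3
a_2 = 1: 21/4
a_3 = 3: 79/15
a_4 = 2: 179/34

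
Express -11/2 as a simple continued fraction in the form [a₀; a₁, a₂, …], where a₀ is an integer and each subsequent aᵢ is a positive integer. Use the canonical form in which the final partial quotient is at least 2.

Repeatedly divide and take the remainder:
⌊-11/2⌋ = -6, remainder 1
⌊2/1⌋ = 2, remainder 0

[-6; 2]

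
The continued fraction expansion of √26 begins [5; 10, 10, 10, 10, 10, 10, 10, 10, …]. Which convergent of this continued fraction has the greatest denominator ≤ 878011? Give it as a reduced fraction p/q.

List convergents until the denominator exceeds the bound:
a_0 = 5: 5/1  (≤ bound)
a_1 = 10: 51/10  (≤ bound)
a_2 = 10: 515/101  (≤ bound)
a_3 = 10: 5201/1020  (≤ bound)
a_4 = 10: 52525/10301  (≤ bound)
a_5 = 10: 530451/104030  (≤ bound)
a_6 = 10: 5357035/1050601  (> 878011, stop)

530451/104030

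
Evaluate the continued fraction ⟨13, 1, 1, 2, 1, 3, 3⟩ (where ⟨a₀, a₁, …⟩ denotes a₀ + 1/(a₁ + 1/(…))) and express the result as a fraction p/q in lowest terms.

1154/85

Starting at the tail and folding back:
Start with 3.
3 + 1/(3/1) = 3 + 1/3 = 10/3
1 + 1/(10/3) = 1 + 3/10 = 13/10
2 + 1/(13/10) = 2 + 10/13 = 36/13
1 + 1/(36/13) = 1 + 13/36 = 49/36
1 + 1/(49/36) = 1 + 36/49 = 85/49
13 + 1/(85/49) = 13 + 49/85 = 1154/85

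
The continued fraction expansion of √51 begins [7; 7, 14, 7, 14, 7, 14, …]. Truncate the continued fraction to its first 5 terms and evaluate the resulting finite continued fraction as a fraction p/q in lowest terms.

a_0 = 7: 7/1
a_1 = 7: 50/7
a_2 = 14: 707/99
a_3 = 7: 4999/700
a_4 = 14: 70693/9899

70693/9899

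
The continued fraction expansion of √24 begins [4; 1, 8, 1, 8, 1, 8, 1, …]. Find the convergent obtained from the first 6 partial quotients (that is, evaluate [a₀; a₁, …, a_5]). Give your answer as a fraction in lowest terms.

a_0 = 4: 4/1
a_1 = 1: 5/1
a_2 = 8: 44/9
a_3 = 1: 49/10
a_4 = 8: 436/89
a_5 = 1: 485/99

485/99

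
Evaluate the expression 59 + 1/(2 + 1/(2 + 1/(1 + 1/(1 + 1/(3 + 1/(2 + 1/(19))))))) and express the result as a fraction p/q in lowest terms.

113192/1905

Compute successive convergents:
a_0 = 59: 59/1
a_1 = 2: 119/2
a_2 = 2: 297/5
a_3 = 1: 416/7
a_4 = 1: 713/12
a_5 = 3: 2555/43
a_6 = 2: 5823/98
a_7 = 19: 113192/1905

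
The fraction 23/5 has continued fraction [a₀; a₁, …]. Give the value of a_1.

23 ÷ 5 → quotient 4, remainder 3
5 ÷ 3 → quotient 1, remainder 2

1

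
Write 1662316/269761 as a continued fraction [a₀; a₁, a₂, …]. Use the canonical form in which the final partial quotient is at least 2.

[6; 6, 6, 39, 2, 6, 14]

Run the Euclidean algorithm, recording each quotient:
1662316 ÷ 269761 → quotient 6, remainder 43750
269761 ÷ 43750 → quotient 6, remainder 7261
43750 ÷ 7261 → quotient 6, remainder 184
7261 ÷ 184 → quotient 39, remainder 85
184 ÷ 85 → quotient 2, remainder 14
85 ÷ 14 → quotient 6, remainder 1
14 ÷ 1 → quotient 14, remainder 0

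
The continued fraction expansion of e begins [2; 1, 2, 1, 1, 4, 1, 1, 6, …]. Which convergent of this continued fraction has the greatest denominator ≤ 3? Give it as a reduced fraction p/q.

8/3

a_0 = 2: 2/1  (≤ bound)
a_1 = 1: 3/1  (≤ bound)
a_2 = 2: 8/3  (≤ bound)
a_3 = 1: 11/4  (> 3, stop)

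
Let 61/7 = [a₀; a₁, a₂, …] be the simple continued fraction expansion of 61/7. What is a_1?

Run the Euclidean algorithm, recording each quotient:
⌊61/7⌋ = 8, remainder 5
⌊7/5⌋ = 1, remainder 2

1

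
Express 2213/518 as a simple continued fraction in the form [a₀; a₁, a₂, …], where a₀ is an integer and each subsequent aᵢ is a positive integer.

⌊2213/518⌋ = 4, remainder 141
⌊518/141⌋ = 3, remainder 95
⌊141/95⌋ = 1, remainder 46
⌊95/46⌋ = 2, remainder 3
⌊46/3⌋ = 15, remainder 1
⌊3/1⌋ = 3, remainder 0

[4; 3, 1, 2, 15, 3]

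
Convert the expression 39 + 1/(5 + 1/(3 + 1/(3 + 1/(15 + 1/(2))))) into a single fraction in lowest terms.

a_0 = 39: 39/1
a_1 = 5: 196/5
a_2 = 3: 627/16
a_3 = 3: 2077/53
a_4 = 15: 31782/811
a_5 = 2: 65641/1675

65641/1675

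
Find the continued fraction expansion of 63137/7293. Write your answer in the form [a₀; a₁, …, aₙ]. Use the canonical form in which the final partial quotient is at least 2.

[8; 1, 1, 1, 11, 12, 1, 15]

⌊63137/7293⌋ = 8, remainder 4793
⌊7293/4793⌋ = 1, remainder 2500
⌊4793/2500⌋ = 1, remainder 2293
⌊2500/2293⌋ = 1, remainder 207
⌊2293/207⌋ = 11, remainder 16
⌊207/16⌋ = 12, remainder 15
⌊16/15⌋ = 1, remainder 1
⌊15/1⌋ = 15, remainder 0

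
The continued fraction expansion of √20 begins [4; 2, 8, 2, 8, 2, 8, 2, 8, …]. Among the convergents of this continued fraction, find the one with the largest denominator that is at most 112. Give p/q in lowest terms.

161/36

List convergents until the denominator exceeds the bound:
a_0 = 4: 4/1  (≤ bound)
a_1 = 2: 9/2  (≤ bound)
a_2 = 8: 76/17  (≤ bound)
a_3 = 2: 161/36  (≤ bound)
a_4 = 8: 1364/305  (> 112, stop)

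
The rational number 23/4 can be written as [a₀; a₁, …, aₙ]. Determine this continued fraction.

[5; 1, 3]

⌊23/4⌋ = 5, remainder 3
⌊4/3⌋ = 1, remainder 1
⌊3/1⌋ = 3, remainder 0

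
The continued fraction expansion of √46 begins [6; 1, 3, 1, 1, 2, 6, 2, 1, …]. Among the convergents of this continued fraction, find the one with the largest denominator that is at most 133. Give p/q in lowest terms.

156/23

a_0 = 6: 6/1  (≤ bound)
a_1 = 1: 7/1  (≤ bound)
a_2 = 3: 27/4  (≤ bound)
a_3 = 1: 34/5  (≤ bound)
a_4 = 1: 61/9  (≤ bound)
a_5 = 2: 156/23  (≤ bound)
a_6 = 6: 997/147  (> 133, stop)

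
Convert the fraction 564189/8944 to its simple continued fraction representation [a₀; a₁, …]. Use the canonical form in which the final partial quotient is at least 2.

Run the Euclidean algorithm, recording each quotient:
564189 ÷ 8944 → quotient 63, remainder 717
8944 ÷ 717 → quotient 12, remainder 340
717 ÷ 340 → quotient 2, remainder 37
340 ÷ 37 → quotient 9, remainder 7
37 ÷ 7 → quotient 5, remainder 2
7 ÷ 2 → quotient 3, remainder 1
2 ÷ 1 → quotient 2, remainder 0

[63; 12, 2, 9, 5, 3, 2]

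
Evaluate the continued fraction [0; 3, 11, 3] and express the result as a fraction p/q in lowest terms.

34/105

Work from the innermost term outward:
Start with 3.
11 + 1/(3/1) = 11 + 1/3 = 34/3
3 + 1/(34/3) = 3 + 3/34 = 105/34
0 + 1/(105/34) = 0 + 34/105 = 34/105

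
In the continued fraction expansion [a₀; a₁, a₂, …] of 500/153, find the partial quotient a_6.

1

500 ÷ 153 → quotient 3, remainder 41
153 ÷ 41 → quotient 3, remainder 30
41 ÷ 30 → quotient 1, remainder 11
30 ÷ 11 → quotient 2, remainder 8
11 ÷ 8 → quotient 1, remainder 3
8 ÷ 3 → quotient 2, remainder 2
3 ÷ 2 → quotient 1, remainder 1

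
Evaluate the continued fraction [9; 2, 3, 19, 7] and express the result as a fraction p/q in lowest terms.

a_0 = 9: 9/1
a_1 = 2: 19/2
a_2 = 3: 66/7
a_3 = 19: 1273/135
a_4 = 7: 8977/952

8977/952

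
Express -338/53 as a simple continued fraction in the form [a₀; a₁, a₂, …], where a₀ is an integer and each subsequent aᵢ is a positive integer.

[-7; 1, 1, 1, 1, 1, 6]

-338 = -7·53 + 33, so a_0 = -7
53 = 1·33 + 20, so a_1 = 1
33 = 1·20 + 13, so a_2 = 1
20 = 1·13 + 7, so a_3 = 1
13 = 1·7 + 6, so a_4 = 1
7 = 1·6 + 1, so a_5 = 1
6 = 6·1 + 0, so a_6 = 6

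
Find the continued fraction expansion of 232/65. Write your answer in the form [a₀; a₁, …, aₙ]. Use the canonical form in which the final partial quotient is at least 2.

[3; 1, 1, 3, 9]

Run the Euclidean algorithm, recording each quotient:
232 ÷ 65 → quotient 3, remainder 37
65 ÷ 37 → quotient 1, remainder 28
37 ÷ 28 → quotient 1, remainder 9
28 ÷ 9 → quotient 3, remainder 1
9 ÷ 1 → quotient 9, remainder 0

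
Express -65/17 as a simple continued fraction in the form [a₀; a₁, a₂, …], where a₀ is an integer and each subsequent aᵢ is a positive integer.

[-4; 5, 1, 2]

Run the Euclidean algorithm, recording each quotient:
-65 = -4·17 + 3, so a_0 = -4
17 = 5·3 + 2, so a_1 = 5
3 = 1·2 + 1, so a_2 = 1
2 = 2·1 + 0, so a_3 = 2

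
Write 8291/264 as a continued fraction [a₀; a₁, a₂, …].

Repeatedly divide and take the remainder:
8291 ÷ 264 → quotient 31, remainder 107
264 ÷ 107 → quotient 2, remainder 50
107 ÷ 50 → quotient 2, remainder 7
50 ÷ 7 → quotient 7, remainder 1
7 ÷ 1 → quotient 7, remainder 0

[31; 2, 2, 7, 7]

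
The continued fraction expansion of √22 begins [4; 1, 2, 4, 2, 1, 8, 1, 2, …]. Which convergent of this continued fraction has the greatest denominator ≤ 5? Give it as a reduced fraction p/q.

14/3

a_0 = 4: 4/1  (≤ bound)
a_1 = 1: 5/1  (≤ bound)
a_2 = 2: 14/3  (≤ bound)
a_3 = 4: 61/13  (> 5, stop)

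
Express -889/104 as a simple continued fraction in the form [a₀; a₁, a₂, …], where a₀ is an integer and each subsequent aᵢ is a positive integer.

[-9; 2, 4, 1, 2, 3]

-889 = -9·104 + 47, so a_0 = -9
104 = 2·47 + 10, so a_1 = 2
47 = 4·10 + 7, so a_2 = 4
10 = 1·7 + 3, so a_3 = 1
7 = 2·3 + 1, so a_4 = 2
3 = 3·1 + 0, so a_5 = 3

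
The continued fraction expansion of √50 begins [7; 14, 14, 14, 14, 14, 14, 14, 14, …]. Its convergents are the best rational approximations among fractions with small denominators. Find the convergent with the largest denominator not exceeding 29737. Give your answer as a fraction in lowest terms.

19601/2772

List convergents until the denominator exceeds the bound:
a_0 = 7: 7/1  (≤ bound)
a_1 = 14: 99/14  (≤ bound)
a_2 = 14: 1393/197  (≤ bound)
a_3 = 14: 19601/2772  (≤ bound)
a_4 = 14: 275807/39005  (> 29737, stop)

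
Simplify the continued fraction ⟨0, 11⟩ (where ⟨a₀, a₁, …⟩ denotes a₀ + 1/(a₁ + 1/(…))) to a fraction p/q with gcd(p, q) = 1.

a_0 = 0: 0/1
a_1 = 11: 1/11

1/11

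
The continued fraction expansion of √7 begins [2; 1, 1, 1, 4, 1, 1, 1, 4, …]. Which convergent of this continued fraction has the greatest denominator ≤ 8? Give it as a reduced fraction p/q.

List convergents until the denominator exceeds the bound:
a_0 = 2: 2/1  (≤ bound)
a_1 = 1: 3/1  (≤ bound)
a_2 = 1: 5/2  (≤ bound)
a_3 = 1: 8/3  (≤ bound)
a_4 = 4: 37/14  (> 8, stop)

8/3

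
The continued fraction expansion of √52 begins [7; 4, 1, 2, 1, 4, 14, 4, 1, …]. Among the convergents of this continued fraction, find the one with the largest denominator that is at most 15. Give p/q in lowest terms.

List convergents until the denominator exceeds the bound:
a_0 = 7: 7/1  (≤ bound)
a_1 = 4: 29/4  (≤ bound)
a_2 = 1: 36/5  (≤ bound)
a_3 = 2: 101/14  (≤ bound)
a_4 = 1: 137/19  (> 15, stop)

101/14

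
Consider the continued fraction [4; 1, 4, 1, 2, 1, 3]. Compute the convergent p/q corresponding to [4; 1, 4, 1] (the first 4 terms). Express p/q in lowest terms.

29/6

Build up convergents one term at a time:
a_0 = 4: 4/1
a_1 = 1: 5/1
a_2 = 4: 24/5
a_3 = 1: 29/6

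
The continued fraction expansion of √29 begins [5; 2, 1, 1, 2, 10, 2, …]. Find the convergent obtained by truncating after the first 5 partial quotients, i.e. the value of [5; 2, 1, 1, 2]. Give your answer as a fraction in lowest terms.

70/13

Build up convergents one term at a time:
a_0 = 5: 5/1
a_1 = 2: 11/2
a_2 = 1: 16/3
a_3 = 1: 27/5
a_4 = 2: 70/13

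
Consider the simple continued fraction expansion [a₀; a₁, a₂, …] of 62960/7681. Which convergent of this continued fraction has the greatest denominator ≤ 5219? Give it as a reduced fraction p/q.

a_0 = 8: 8/1  (≤ bound)
a_1 = 5: 41/5  (≤ bound)
a_2 = 12: 500/61  (≤ bound)
a_3 = 2: 1041/127  (≤ bound)
a_4 = 60: 62960/7681  (> 5219, stop)

1041/127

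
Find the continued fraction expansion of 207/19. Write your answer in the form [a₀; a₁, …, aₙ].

[10; 1, 8, 2]

207 = 10·19 + 17, so a_0 = 10
19 = 1·17 + 2, so a_1 = 1
17 = 8·2 + 1, so a_2 = 8
2 = 2·1 + 0, so a_3 = 2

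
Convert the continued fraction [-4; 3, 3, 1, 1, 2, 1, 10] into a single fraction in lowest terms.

-3248/879

Start with 10.
1 + 1/(10/1) = 1 + 1/10 = 11/10
2 + 1/(11/10) = 2 + 10/11 = 32/11
1 + 1/(32/11) = 1 + 11/32 = 43/32
1 + 1/(43/32) = 1 + 32/43 = 75/43
3 + 1/(75/43) = 3 + 43/75 = 268/75
3 + 1/(268/75) = 3 + 75/268 = 879/268
-4 + 1/(879/268) = -4 + 268/879 = -3248/879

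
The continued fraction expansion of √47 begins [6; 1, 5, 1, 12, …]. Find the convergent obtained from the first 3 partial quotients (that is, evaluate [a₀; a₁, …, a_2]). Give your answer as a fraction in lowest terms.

41/6

Work from the innermost term outward:
Start with 5.
1 + 1/(5/1) = 1 + 1/5 = 6/5
6 + 1/(6/5) = 6 + 5/6 = 41/6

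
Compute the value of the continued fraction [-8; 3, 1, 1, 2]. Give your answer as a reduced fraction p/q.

-139/18

Collapse the nested fraction from the inside out:
Start with 2.
1 + 1/(2/1) = 1 + 1/2 = 3/2
1 + 1/(3/2) = 1 + 2/3 = 5/3
3 + 1/(5/3) = 3 + 3/5 = 18/5
-8 + 1/(18/5) = -8 + 5/18 = -139/18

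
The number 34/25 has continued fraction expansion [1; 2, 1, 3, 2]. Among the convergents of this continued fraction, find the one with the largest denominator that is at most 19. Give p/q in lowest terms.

15/11

a_0 = 1: 1/1  (≤ bound)
a_1 = 2: 3/2  (≤ bound)
a_2 = 1: 4/3  (≤ bound)
a_3 = 3: 15/11  (≤ bound)
a_4 = 2: 34/25  (> 19, stop)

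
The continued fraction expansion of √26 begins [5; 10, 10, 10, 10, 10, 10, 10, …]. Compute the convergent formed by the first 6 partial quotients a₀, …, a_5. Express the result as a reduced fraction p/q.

530451/104030

Start with 10.
10 + 1/(10/1) = 10 + 1/10 = 101/10
10 + 1/(101/10) = 10 + 10/101 = 1020/101
10 + 1/(1020/101) = 10 + 101/1020 = 10301/1020
10 + 1/(10301/1020) = 10 + 1020/10301 = 104030/10301
5 + 1/(104030/10301) = 5 + 10301/104030 = 530451/104030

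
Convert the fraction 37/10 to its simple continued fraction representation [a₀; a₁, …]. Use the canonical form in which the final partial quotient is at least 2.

[3; 1, 2, 3]

Apply division with remainder until the remainder is 0:
⌊37/10⌋ = 3, remainder 7
⌊10/7⌋ = 1, remainder 3
⌊7/3⌋ = 2, remainder 1
⌊3/1⌋ = 3, remainder 0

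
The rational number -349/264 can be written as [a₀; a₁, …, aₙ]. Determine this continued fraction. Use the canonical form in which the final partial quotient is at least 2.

[-2; 1, 2, 9, 2, 4]

-349 ÷ 264 → quotient -2, remainder 179
264 ÷ 179 → quotient 1, remainder 85
179 ÷ 85 → quotient 2, remainder 9
85 ÷ 9 → quotient 9, remainder 4
9 ÷ 4 → quotient 2, remainder 1
4 ÷ 1 → quotient 4, remainder 0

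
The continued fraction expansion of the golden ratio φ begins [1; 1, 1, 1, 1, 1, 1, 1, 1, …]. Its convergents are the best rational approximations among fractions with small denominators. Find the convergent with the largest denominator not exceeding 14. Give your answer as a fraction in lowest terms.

a_0 = 1: 1/1  (≤ bound)
a_1 = 1: 2/1  (≤ bound)
a_2 = 1: 3/2  (≤ bound)
a_3 = 1: 5/3  (≤ bound)
a_4 = 1: 8/5  (≤ bound)
a_5 = 1: 13/8  (≤ bound)
a_6 = 1: 21/13  (≤ bound)
a_7 = 1: 34/21  (> 14, stop)

21/13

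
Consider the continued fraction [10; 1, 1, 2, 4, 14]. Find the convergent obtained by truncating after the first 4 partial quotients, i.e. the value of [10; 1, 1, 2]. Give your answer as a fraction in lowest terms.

Build up convergents one term at a time:
a_0 = 10: 10/1
a_1 = 1: 11/1
a_2 = 1: 21/2
a_3 = 2: 53/5

53/5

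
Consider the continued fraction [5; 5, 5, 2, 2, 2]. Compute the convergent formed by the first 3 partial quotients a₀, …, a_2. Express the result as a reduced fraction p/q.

135/26

Build up convergents one term at a time:
a_0 = 5: 5/1
a_1 = 5: 26/5
a_2 = 5: 135/26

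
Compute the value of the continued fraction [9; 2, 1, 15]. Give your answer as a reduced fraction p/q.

439/47

Start with 15.
1 + 1/(15/1) = 1 + 1/15 = 16/15
2 + 1/(16/15) = 2 + 15/16 = 47/16
9 + 1/(47/16) = 9 + 16/47 = 439/47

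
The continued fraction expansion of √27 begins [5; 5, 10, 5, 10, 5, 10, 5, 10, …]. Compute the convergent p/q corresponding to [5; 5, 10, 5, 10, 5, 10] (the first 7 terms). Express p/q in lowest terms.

716035/137801

Start with 10.
5 + 1/(10/1) = 5 + 1/10 = 51/10
10 + 1/(51/10) = 10 + 10/51 = 520/51
5 + 1/(520/51) = 5 + 51/520 = 2651/520
10 + 1/(2651/520) = 10 + 520/2651 = 27030/2651
5 + 1/(27030/2651) = 5 + 2651/27030 = 137801/27030
5 + 1/(137801/27030) = 5 + 27030/137801 = 716035/137801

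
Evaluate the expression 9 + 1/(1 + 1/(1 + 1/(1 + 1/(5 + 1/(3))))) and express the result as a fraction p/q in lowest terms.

Build up convergents one term at a time:
a_0 = 9: 9/1
a_1 = 1: 10/1
a_2 = 1: 19/2
a_3 = 1: 29/3
a_4 = 5: 164/17
a_5 = 3: 521/54

521/54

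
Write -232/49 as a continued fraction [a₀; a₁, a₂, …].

⌊-232/49⌋ = -5, remainder 13
⌊49/13⌋ = 3, remainder 10
⌊13/10⌋ = 1, remainder 3
⌊10/3⌋ = 3, remainder 1
⌊3/1⌋ = 3, remainder 0

[-5; 3, 1, 3, 3]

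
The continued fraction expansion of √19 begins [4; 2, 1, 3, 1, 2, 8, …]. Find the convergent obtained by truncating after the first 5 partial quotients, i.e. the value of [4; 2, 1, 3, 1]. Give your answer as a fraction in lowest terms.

61/14

a_0 = 4: 4/1
a_1 = 2: 9/2
a_2 = 1: 13/3
a_3 = 3: 48/11
a_4 = 1: 61/14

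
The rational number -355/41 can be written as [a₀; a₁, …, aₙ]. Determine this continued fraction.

[-9; 2, 1, 13]

Run the Euclidean algorithm, recording each quotient:
⌊-355/41⌋ = -9, remainder 14
⌊41/14⌋ = 2, remainder 13
⌊14/13⌋ = 1, remainder 1
⌊13/1⌋ = 13, remainder 0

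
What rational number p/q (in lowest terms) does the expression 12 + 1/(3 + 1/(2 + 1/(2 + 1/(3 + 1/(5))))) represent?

Build up convergents one term at a time:
a_0 = 12: 12/1
a_1 = 3: 37/3
a_2 = 2: 86/7
a_3 = 2: 209/17
a_4 = 3: 713/58
a_5 = 5: 3774/307

3774/307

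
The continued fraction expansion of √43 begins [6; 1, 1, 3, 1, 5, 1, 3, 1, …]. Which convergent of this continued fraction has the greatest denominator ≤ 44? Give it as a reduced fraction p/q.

59/9

a_0 = 6: 6/1  (≤ bound)
a_1 = 1: 7/1  (≤ bound)
a_2 = 1: 13/2  (≤ bound)
a_3 = 3: 46/7  (≤ bound)
a_4 = 1: 59/9  (≤ bound)
a_5 = 5: 341/52  (> 44, stop)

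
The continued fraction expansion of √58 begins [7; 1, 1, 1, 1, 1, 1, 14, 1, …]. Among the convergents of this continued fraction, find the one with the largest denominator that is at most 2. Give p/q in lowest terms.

15/2

List convergents until the denominator exceeds the bound:
a_0 = 7: 7/1  (≤ bound)
a_1 = 1: 8/1  (≤ bound)
a_2 = 1: 15/2  (≤ bound)
a_3 = 1: 23/3  (> 2, stop)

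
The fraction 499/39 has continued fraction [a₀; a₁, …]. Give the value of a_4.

499 ÷ 39 → quotient 12, remainder 31
39 ÷ 31 → quotient 1, remainder 8
31 ÷ 8 → quotient 3, remainder 7
8 ÷ 7 → quotient 1, remainder 1
7 ÷ 1 → quotient 7, remainder 0

7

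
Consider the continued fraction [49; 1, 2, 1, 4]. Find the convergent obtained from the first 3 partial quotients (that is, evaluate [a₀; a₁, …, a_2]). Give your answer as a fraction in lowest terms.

149/3

Start with 2.
1 + 1/(2/1) = 1 + 1/2 = 3/2
49 + 1/(3/2) = 49 + 2/3 = 149/3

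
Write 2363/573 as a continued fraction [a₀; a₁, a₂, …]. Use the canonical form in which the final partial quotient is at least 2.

Run the Euclidean algorithm, recording each quotient:
2363 = 4·573 + 71, so a_0 = 4
573 = 8·71 + 5, so a_1 = 8
71 = 14·5 + 1, so a_2 = 14
5 = 5·1 + 0, so a_3 = 5

[4; 8, 14, 5]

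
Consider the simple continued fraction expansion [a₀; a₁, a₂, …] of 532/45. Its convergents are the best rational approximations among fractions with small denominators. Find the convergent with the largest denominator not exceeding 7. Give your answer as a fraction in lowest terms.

List convergents until the denominator exceeds the bound:
a_0 = 11: 11/1  (≤ bound)
a_1 = 1: 12/1  (≤ bound)
a_2 = 4: 59/5  (≤ bound)
a_3 = 1: 71/6  (≤ bound)
a_4 = 1: 130/11  (> 7, stop)

71/6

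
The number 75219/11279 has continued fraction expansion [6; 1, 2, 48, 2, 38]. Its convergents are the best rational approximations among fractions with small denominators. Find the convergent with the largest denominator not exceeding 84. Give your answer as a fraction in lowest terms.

List convergents until the denominator exceeds the bound:
a_0 = 6: 6/1  (≤ bound)
a_1 = 1: 7/1  (≤ bound)
a_2 = 2: 20/3  (≤ bound)
a_3 = 48: 967/145  (> 84, stop)

20/3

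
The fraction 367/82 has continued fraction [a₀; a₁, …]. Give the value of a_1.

2

⌊367/82⌋ = 4, remainder 39
⌊82/39⌋ = 2, remainder 4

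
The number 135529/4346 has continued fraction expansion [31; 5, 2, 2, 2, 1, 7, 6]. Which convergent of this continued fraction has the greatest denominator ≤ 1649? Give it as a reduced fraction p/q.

22110/709

a_0 = 31: 31/1  (≤ bound)
a_1 = 5: 156/5  (≤ bound)
a_2 = 2: 343/11  (≤ bound)
a_3 = 2: 842/27  (≤ bound)
a_4 = 2: 2027/65  (≤ bound)
a_5 = 1: 2869/92  (≤ bound)
a_6 = 7: 22110/709  (≤ bound)
a_7 = 6: 135529/4346  (> 1649, stop)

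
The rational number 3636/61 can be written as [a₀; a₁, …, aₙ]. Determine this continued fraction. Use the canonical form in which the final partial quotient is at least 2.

[59; 1, 1, 1, 1, 5, 2]

⌊3636/61⌋ = 59, remainder 37
⌊61/37⌋ = 1, remainder 24
⌊37/24⌋ = 1, remainder 13
⌊24/13⌋ = 1, remainder 11
⌊13/11⌋ = 1, remainder 2
⌊11/2⌋ = 5, remainder 1
⌊2/1⌋ = 2, remainder 0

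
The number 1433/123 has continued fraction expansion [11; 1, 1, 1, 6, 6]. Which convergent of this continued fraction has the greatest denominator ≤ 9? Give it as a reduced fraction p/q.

35/3

a_0 = 11: 11/1  (≤ bound)
a_1 = 1: 12/1  (≤ bound)
a_2 = 1: 23/2  (≤ bound)
a_3 = 1: 35/3  (≤ bound)
a_4 = 6: 233/20  (> 9, stop)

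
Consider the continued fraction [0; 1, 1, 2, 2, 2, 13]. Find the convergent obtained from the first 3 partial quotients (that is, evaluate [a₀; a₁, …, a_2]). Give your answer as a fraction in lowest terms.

a_0 = 0: 0/1
a_1 = 1: 1/1
a_2 = 1: 1/2

1/2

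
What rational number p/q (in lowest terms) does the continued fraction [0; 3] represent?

1/3

a_0 = 0: 0/1
a_1 = 3: 1/3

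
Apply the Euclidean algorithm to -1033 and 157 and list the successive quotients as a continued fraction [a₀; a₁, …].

-1033 = -7·157 + 66, so a_0 = -7
157 = 2·66 + 25, so a_1 = 2
66 = 2·25 + 16, so a_2 = 2
25 = 1·16 + 9, so a_3 = 1
16 = 1·9 + 7, so a_4 = 1
9 = 1·7 + 2, so a_5 = 1
7 = 3·2 + 1, so a_6 = 3
2 = 2·1 + 0, so a_7 = 2

[-7; 2, 2, 1, 1, 1, 3, 2]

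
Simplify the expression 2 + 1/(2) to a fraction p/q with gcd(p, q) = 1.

5/2

a_0 = 2: 2/1
a_1 = 2: 5/2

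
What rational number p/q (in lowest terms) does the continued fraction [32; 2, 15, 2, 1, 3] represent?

11337/349

Use the convergent recurrence hₖ = aₖ·hₖ₋₁ + hₖ₋₂ (and likewise for the denominators kₖ):
a_0 = 32: 32/1
a_1 = 2: 65/2
a_2 = 15: 1007/31
a_3 = 2: 2079/64
a_4 = 1: 3086/95
a_5 = 3: 11337/349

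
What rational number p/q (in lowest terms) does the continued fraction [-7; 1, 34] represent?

Use the convergent recurrence hₖ = aₖ·hₖ₋₁ + hₖ₋₂ (and likewise for the denominators kₖ):
a_0 = -7: -7/1
a_1 = 1: -6/1
a_2 = 34: -211/35

-211/35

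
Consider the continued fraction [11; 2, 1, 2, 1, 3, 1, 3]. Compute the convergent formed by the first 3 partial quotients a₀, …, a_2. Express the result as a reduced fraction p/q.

Start with 1.
2 + 1/(1/1) = 2 + 1/1 = 3/1
11 + 1/(3/1) = 11 + 1/3 = 34/3

34/3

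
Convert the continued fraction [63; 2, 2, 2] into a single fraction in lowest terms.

Use the convergent recurrence hₖ = aₖ·hₖ₋₁ + hₖ₋₂ (and likewise for the denominators kₖ):
a_0 = 63: 63/1
a_1 = 2: 127/2
a_2 = 2: 317/5
a_3 = 2: 761/12

761/12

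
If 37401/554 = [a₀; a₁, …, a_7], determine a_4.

1

Repeatedly divide and take the remainder:
37401 = 67·554 + 283, so a_0 = 67
554 = 1·283 + 271, so a_1 = 1
283 = 1·271 + 12, so a_2 = 1
271 = 22·12 + 7, so a_3 = 22
12 = 1·7 + 5, so a_4 = 1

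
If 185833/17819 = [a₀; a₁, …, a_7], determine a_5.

1

Repeatedly divide and take the remainder:
185833 = 10·17819 + 7643, so a_0 = 10
17819 = 2·7643 + 2533, so a_1 = 2
7643 = 3·2533 + 44, so a_2 = 3
2533 = 57·44 + 25, so a_3 = 57
44 = 1·25 + 19, so a_4 = 1
25 = 1·19 + 6, so a_5 = 1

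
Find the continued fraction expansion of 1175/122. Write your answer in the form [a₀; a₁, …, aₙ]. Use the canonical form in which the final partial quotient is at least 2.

Run the Euclidean algorithm, recording each quotient:
⌊1175/122⌋ = 9, remainder 77
⌊122/77⌋ = 1, remainder 45
⌊77/45⌋ = 1, remainder 32
⌊45/32⌋ = 1, remainder 13
⌊32/13⌋ = 2, remainder 6
⌊13/6⌋ = 2, remainder 1
⌊6/1⌋ = 6, remainder 0

[9; 1, 1, 1, 2, 2, 6]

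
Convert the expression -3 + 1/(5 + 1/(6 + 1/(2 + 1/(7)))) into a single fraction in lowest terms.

-1403/500

Work from the innermost term outward:
Start with 7.
2 + 1/(7/1) = 2 + 1/7 = 15/7
6 + 1/(15/7) = 6 + 7/15 = 97/15
5 + 1/(97/15) = 5 + 15/97 = 500/97
-3 + 1/(500/97) = -3 + 97/500 = -1403/500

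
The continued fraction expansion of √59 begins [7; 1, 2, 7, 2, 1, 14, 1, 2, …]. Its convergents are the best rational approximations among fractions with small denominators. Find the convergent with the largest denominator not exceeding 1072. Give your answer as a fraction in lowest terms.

List convergents until the denominator exceeds the bound:
a_0 = 7: 7/1  (≤ bound)
a_1 = 1: 8/1  (≤ bound)
a_2 = 2: 23/3  (≤ bound)
a_3 = 7: 169/22  (≤ bound)
a_4 = 2: 361/47  (≤ bound)
a_5 = 1: 530/69  (≤ bound)
a_6 = 14: 7781/1013  (≤ bound)
a_7 = 1: 8311/1082  (> 1072, stop)

7781/1013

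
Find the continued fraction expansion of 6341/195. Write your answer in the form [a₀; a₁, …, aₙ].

[32; 1, 1, 13, 2, 3]

Run the Euclidean algorithm, recording each quotient:
6341 = 32·195 + 101, so a_0 = 32
195 = 1·101 + 94, so a_1 = 1
101 = 1·94 + 7, so a_2 = 1
94 = 13·7 + 3, so a_3 = 13
7 = 2·3 + 1, so a_4 = 2
3 = 3·1 + 0, so a_5 = 3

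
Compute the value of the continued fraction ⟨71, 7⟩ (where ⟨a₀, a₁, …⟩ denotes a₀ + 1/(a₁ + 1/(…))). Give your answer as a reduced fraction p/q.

498/7

Work from the innermost term outward:
Start with 7.
71 + 1/(7/1) = 71 + 1/7 = 498/7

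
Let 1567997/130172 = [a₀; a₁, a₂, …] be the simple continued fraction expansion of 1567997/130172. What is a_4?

Apply division with remainder until the remainder is 0:
⌊1567997/130172⌋ = 12, remainder 5933
⌊130172/5933⌋ = 21, remainder 5579
⌊5933/5579⌋ = 1, remainder 354
⌊5579/354⌋ = 15, remainder 269
⌊354/269⌋ = 1, remainder 85

1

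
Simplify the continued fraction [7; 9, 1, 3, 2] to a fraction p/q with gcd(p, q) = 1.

Use the convergent recurrence hₖ = aₖ·hₖ₋₁ + hₖ₋₂ (and likewise for the denominators kₖ):
a_0 = 7: 7/1
a_1 = 9: 64/9
a_2 = 1: 71/10
a_3 = 3: 277/39
a_4 = 2: 625/88

625/88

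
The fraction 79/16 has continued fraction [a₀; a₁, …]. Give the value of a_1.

1

Repeatedly divide and take the remainder:
79 ÷ 16 → quotient 4, remainder 15
16 ÷ 15 → quotient 1, remainder 1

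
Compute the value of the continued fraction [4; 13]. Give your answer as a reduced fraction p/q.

Compute successive convergents:
a_0 = 4: 4/1
a_1 = 13: 53/13

53/13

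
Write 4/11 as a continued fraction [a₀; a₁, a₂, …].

Repeatedly divide and take the remainder:
4 = 0·11 + 4, so a_0 = 0
11 = 2·4 + 3, so a_1 = 2
4 = 1·3 + 1, so a_2 = 1
3 = 3·1 + 0, so a_3 = 3

[0; 2, 1, 3]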